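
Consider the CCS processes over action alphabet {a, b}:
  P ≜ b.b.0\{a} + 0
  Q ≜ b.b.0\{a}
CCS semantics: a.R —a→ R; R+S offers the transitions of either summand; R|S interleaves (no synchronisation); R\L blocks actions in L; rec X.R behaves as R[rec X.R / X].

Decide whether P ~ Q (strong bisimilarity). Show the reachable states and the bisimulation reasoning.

P ~ Q

LTS(P): 3 reachable states
  s0 = b.b.0\{a} + 0 ⊢ ··b··> s1
  s1 = b.0\{a} ⊢ ··b··> s2
  s2 = 0\{a} ⊢ ·
LTS(Q): 3 reachable states
  t0 = b.b.0\{a} ⊢ ··b··> t1
  t1 = b.0\{a} ⊢ ··b··> t2
  t2 = 0\{a} ⊢ ·
Coarsest stable partition (strong bisimilarity classes):
  B0 = {s0, t0}
  B1 = {s1, t1}
  B2 = {s2, t2}
s0 ∈ B0, t0 ∈ B0 → same block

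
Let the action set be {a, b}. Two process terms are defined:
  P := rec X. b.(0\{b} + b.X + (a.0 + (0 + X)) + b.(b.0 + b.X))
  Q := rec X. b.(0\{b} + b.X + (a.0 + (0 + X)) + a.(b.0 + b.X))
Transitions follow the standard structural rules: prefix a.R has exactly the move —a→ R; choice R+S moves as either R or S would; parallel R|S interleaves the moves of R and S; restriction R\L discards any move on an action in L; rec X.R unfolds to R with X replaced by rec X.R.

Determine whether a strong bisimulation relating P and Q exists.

P ≁ Q

LTS(P): 4 reachable states
  u0 = rec X. b.(0\{b} + b.X + (a.0 + (0 + X)) + b.(b.0 + b.X)) → --b--▸ u1
  u1 = 0\{b} + b.(rec X. b.(0\{b} + b.X + (a.0 + (0 + X)) + b.(b.0 + b.X))) + (a.0 + (0 + (rec X. b.(0\{b} + b.X + (a.0 + (0 + X)) + b.(b.0 + b.X))))) + b.(b.0 + b.(rec X. b.(0\{b} + b.X + (a.0 + (0 + X)) + b.(b.0 + b.X)))) → --a--▸ u2, --b--▸ u0, --b--▸ u1, --b--▸ u3
  u2 = 0 → stopped
  u3 = b.0 + b.(rec X. b.(0\{b} + b.X + (a.0 + (0 + X)) + b.(b.0 + b.X))) → --b--▸ u0, --b--▸ u2
LTS(Q): 4 reachable states
  v0 = rec X. b.(0\{b} + b.X + (a.0 + (0 + X)) + a.(b.0 + b.X)) → --b--▸ v1
  v1 = 0\{b} + b.(rec X. b.(0\{b} + b.X + (a.0 + (0 + X)) + a.(b.0 + b.X))) + (a.0 + (0 + (rec X. b.(0\{b} + b.X + (a.0 + (0 + X)) + a.(b.0 + b.X))))) + a.(b.0 + b.(rec X. b.(0\{b} + b.X + (a.0 + (0 + X)) + a.(b.0 + b.X)))) → --a--▸ v2, --a--▸ v3, --b--▸ v0, --b--▸ v1
  v2 = 0 → stopped
  v3 = b.0 + b.(rec X. b.(0\{b} + b.X + (a.0 + (0 + X)) + a.(b.0 + b.X))) → --b--▸ v0, --b--▸ v2
Bisimilarity quotient blocks:
  B0 = {u0}
  B1 = {u1}
  B2 = {u3}
  B3 = {u2, v2}
  B4 = {v0}
  B5 = {v1}
  B6 = {v3}
u0 ∈ B0, v0 ∈ B4 → different blocks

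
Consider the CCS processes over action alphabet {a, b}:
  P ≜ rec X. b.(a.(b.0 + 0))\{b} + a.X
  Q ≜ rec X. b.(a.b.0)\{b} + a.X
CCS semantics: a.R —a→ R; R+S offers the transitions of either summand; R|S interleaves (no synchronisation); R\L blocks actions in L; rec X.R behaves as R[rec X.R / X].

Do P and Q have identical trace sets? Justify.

Reachable graph of P (3 states):
  m0 = rec X. b.(a.(b.0 + 0))\{b} + a.X → —a→ m0, —b→ m1
  m1 = (a.(b.0 + 0))\{b} → —a→ m2
  m2 = (b.0 + 0)\{b} → stopped
Reachable graph of Q (3 states):
  n0 = rec X. b.(a.b.0)\{b} + a.X → —a→ n0, —b→ n1
  n1 = (a.b.0)\{b} → —a→ n2
  n2 = (b.0)\{b} → stopped
Partition-refinement fixed point:
  B0 = {m0, n0}
  B1 = {m1, n1}
  B2 = {m2, n2}
m0 ∈ B0, n0 ∈ B0 → same block
Bisimilar ⇒ trace-equivalent.

traces(P) = traces(Q)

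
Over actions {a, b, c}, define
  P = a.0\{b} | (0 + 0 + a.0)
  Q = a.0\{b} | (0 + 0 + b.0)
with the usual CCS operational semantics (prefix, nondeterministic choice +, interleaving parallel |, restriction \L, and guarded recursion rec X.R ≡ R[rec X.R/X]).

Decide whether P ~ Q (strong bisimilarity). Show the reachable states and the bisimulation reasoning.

not bisimilar

Reachable graph of P (4 states):
  m0 = a.0\{b} | (0 + 0 + a.0) ⊢ --a--▸ m1, --a--▸ m2
  m1 = 0\{b} | (0 + 0 + a.0) ⊢ --a--▸ m3
  m2 = a.0\{b} | 0 ⊢ --a--▸ m3
  m3 = 0\{b} | 0 ⊢ ·
Reachable graph of Q (4 states):
  n0 = a.0\{b} | (0 + 0 + b.0) ⊢ --a--▸ n1, --b--▸ n2
  n1 = 0\{b} | (0 + 0 + b.0) ⊢ --b--▸ n3
  n2 = a.0\{b} | 0 ⊢ --a--▸ n3
  n3 = 0\{b} | 0 ⊢ ·
Coarsest stable partition (strong bisimilarity classes):
  B0 = {m0}
  B1 = {m1, m2, n2}
  B2 = {m3, n3}
  B3 = {n0}
  B4 = {n1}
m0 ∈ B0, n0 ∈ B3 → different blocks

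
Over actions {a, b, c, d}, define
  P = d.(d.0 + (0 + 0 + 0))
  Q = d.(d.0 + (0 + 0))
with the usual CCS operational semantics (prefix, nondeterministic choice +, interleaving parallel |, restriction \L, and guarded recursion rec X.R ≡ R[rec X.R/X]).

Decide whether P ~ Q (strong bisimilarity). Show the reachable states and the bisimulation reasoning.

P's transition system — 3 states:
  m0 = d.(d.0 + (0 + 0 + 0)) :: --d--▸ m1
  m1 = d.0 + (0 + 0 + 0) :: --d--▸ m2
  m2 = 0 :: stopped
Q's transition system — 3 states:
  n0 = d.(d.0 + (0 + 0)) :: --d--▸ n1
  n1 = d.0 + (0 + 0) :: --d--▸ n2
  n2 = 0 :: stopped
Bisimilarity quotient blocks:
  B0 = {m0, n0}
  B1 = {m1, n1}
  B2 = {m2, n2}
m0 ∈ B0, n0 ∈ B0 → same block

P ~ Q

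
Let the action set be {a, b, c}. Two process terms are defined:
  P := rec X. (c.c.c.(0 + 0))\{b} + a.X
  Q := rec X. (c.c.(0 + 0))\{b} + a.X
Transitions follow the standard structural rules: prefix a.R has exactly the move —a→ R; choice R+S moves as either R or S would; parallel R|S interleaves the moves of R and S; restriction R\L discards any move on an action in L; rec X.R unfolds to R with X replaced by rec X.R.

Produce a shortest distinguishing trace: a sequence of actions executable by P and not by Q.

LTS(P): 4 reachable states
  m0 = rec X. (c.c.c.(0 + 0))\{b} + a.X ⊢ -a-> m0, -c-> m1
  m1 = (c.c.(0 + 0))\{b} ⊢ -c-> m2
  m2 = (c.(0 + 0))\{b} ⊢ -c-> m3
  m3 = (0 + 0)\{b} ⊢ stopped
LTS(Q): 3 reachable states
  n0 = rec X. (c.c.(0 + 0))\{b} + a.X ⊢ -a-> n0, -c-> n1
  n1 = (c.(0 + 0))\{b} ⊢ -c-> n2
  n2 = (0 + 0)\{b} ⊢ stopped
Executing ccc from P (initial set {m0}):
  [1] c ⇒ {m1}
  [2] c ⇒ {m2}
  [3] c ⇒ {m3}
  ✓ P
Executing ccc from Q (initial set {n0}):
  [1] c ⇒ {n1}
  [2] c ⇒ {n2}
  [3] c ⇒ no successor for Q

ccc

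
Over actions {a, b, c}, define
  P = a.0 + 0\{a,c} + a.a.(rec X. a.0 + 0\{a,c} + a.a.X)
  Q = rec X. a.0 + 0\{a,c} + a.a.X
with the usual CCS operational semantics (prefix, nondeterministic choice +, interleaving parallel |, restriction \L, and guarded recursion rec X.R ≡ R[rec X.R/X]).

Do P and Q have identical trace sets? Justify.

traces(P) = traces(Q)

LTS(P): 4 reachable states
  u0 = a.0 + 0\{a,c} + a.a.(rec X. a.0 + 0\{a,c} + a.a.X) → ··a··> u1, ··a··> u2
  u1 = 0 → (no moves)
  u2 = a.(rec X. a.0 + 0\{a,c} + a.a.X) → ··a··> u3
  u3 = rec X. a.0 + 0\{a,c} + a.a.X → ··a··> u1, ··a··> u2
LTS(Q): 3 reachable states
  v0 = rec X. a.0 + 0\{a,c} + a.a.X → ··a··> v1, ··a··> v2
  v1 = 0 → (no moves)
  v2 = a.(rec X. a.0 + 0\{a,c} + a.a.X) → ··a··> v0
Coarsest stable partition (strong bisimilarity classes):
  B0 = {u0, u3, v0}
  B1 = {u1, v1}
  B2 = {u2, v2}
u0 ∈ B0, v0 ∈ B0 → same block
Bisimilar ⇒ trace-equivalent.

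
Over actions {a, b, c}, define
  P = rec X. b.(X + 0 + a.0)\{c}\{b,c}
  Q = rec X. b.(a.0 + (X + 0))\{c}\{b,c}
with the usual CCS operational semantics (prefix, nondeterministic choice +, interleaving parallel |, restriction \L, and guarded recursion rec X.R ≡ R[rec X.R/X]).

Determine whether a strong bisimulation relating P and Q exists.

bisimilar

P's transition system — 3 states:
  s0 = rec X. b.(X + 0 + a.0)\{c}\{b,c} ⊢ --b--▸ s1
  s1 = ((rec X. b.(X + 0 + a.0)\{c}\{b,c}) + 0 + a.0)\{c}\{b,c} ⊢ --a--▸ s2
  s2 = 0\{c}\{b,c} ⊢ (no moves)
Q's transition system — 3 states:
  t0 = rec X. b.(a.0 + (X + 0))\{c}\{b,c} ⊢ --b--▸ t1
  t1 = (a.0 + ((rec X. b.(a.0 + (X + 0))\{c}\{b,c}) + 0))\{c}\{b,c} ⊢ --a--▸ t2
  t2 = 0\{c}\{b,c} ⊢ (no moves)
Coarsest stable partition (strong bisimilarity classes):
  B0 = {s0, t0}
  B1 = {s1, t1}
  B2 = {s2, t2}
s0 ∈ B0, t0 ∈ B0 → same block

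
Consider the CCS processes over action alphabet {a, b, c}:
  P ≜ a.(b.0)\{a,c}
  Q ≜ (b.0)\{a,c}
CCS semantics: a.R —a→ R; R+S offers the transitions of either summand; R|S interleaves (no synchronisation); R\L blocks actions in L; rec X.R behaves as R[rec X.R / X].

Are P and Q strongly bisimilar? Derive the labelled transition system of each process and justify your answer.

not bisimilar

Reachable graph of P (3 states):
  u0 = a.(b.0)\{a,c} → --a--▸ u1
  u1 = (b.0)\{a,c} → --b--▸ u2
  u2 = 0\{a,c} → stopped
Reachable graph of Q (2 states):
  v0 = (b.0)\{a,c} → --b--▸ v1
  v1 = 0\{a,c} → stopped
Bisimilarity quotient blocks:
  B0 = {u0}
  B1 = {u1, v0}
  B2 = {u2, v1}
u0 ∈ B0, v0 ∈ B1 → different blocks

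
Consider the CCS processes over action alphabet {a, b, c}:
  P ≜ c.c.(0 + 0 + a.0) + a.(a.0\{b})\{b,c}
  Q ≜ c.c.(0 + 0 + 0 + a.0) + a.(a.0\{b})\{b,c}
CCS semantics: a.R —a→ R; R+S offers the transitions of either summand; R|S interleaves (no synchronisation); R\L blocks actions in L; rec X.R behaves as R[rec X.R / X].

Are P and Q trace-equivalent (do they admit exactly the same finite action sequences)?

traces(P) = traces(Q)

P's transition system — 6 states:
  m0 = c.c.(0 + 0 + a.0) + a.(a.0\{b})\{b,c} :: —a→ m1, —c→ m2
  m1 = (a.0\{b})\{b,c} :: —a→ m3
  m2 = c.(0 + 0 + a.0) :: —c→ m4
  m3 = 0\{b}\{b,c} :: stopped
  m4 = 0 + 0 + a.0 :: —a→ m5
  m5 = 0 :: stopped
Q's transition system — 6 states:
  n0 = c.c.(0 + 0 + 0 + a.0) + a.(a.0\{b})\{b,c} :: —a→ n1, —c→ n2
  n1 = (a.0\{b})\{b,c} :: —a→ n3
  n2 = c.(0 + 0 + 0 + a.0) :: —c→ n4
  n3 = 0\{b}\{b,c} :: stopped
  n4 = 0 + 0 + 0 + a.0 :: —a→ n5
  n5 = 0 :: stopped
Bisimilarity quotient blocks:
  B0 = {m0, n0}
  B1 = {m1, m4, n1, n4}
  B2 = {m3, m5, n3, n5}
  B3 = {m2, n2}
m0 ∈ B0, n0 ∈ B0 → same block
Bisimilar ⇒ trace-equivalent.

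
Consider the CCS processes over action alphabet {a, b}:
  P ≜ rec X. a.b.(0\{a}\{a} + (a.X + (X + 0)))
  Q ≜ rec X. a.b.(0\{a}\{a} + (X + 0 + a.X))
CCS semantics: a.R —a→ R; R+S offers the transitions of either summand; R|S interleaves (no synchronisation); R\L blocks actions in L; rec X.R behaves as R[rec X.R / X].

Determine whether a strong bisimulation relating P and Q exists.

LTS(P): 3 reachable states
  s0 = rec X. a.b.(0\{a}\{a} + (a.X + (X + 0))) → =a=> s1
  s1 = b.(0\{a}\{a} + (a.(rec X. a.b.(0\{a}\{a} + (a.X + (X + 0)))) + ((rec X. a.b.(0\{a}\{a} + (a.X + (X + 0)))) + 0))) → =b=> s2
  s2 = 0\{a}\{a} + (a.(rec X. a.b.(0\{a}\{a} + (a.X + (X + 0)))) + ((rec X. a.b.(0\{a}\{a} + (a.X + (X + 0)))) + 0)) → =a=> s0, =a=> s1
LTS(Q): 3 reachable states
  t0 = rec X. a.b.(0\{a}\{a} + (X + 0 + a.X)) → =a=> t1
  t1 = b.(0\{a}\{a} + ((rec X. a.b.(0\{a}\{a} + (X + 0 + a.X))) + 0 + a.(rec X. a.b.(0\{a}\{a} + (X + 0 + a.X))))) → =b=> t2
  t2 = 0\{a}\{a} + ((rec X. a.b.(0\{a}\{a} + (X + 0 + a.X))) + 0 + a.(rec X. a.b.(0\{a}\{a} + (X + 0 + a.X)))) → =a=> t0, =a=> t1
Partition-refinement fixed point:
  B0 = {s0, t0}
  B1 = {s1, t1}
  B2 = {s2, t2}
s0 ∈ B0, t0 ∈ B0 → same block

bisimilar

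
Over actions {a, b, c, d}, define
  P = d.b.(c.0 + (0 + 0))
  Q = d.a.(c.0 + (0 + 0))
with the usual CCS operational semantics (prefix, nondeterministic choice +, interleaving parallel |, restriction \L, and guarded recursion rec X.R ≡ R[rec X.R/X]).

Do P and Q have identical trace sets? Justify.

NO — witness ⟨db⟩

LTS(P): 4 reachable states
  u0 = d.b.(c.0 + (0 + 0)) → ··d··> u1
  u1 = b.(c.0 + (0 + 0)) → ··b··> u2
  u2 = c.0 + (0 + 0) → ··c··> u3
  u3 = 0 → ·
LTS(Q): 4 reachable states
  v0 = d.a.(c.0 + (0 + 0)) → ··d··> v1
  v1 = a.(c.0 + (0 + 0)) → ··a··> v2
  v2 = c.0 + (0 + 0) → ··c··> v3
  v3 = 0 → ·
Trace ⟨db⟩ through P, begin at {u0}:
  [1] d ⇒ {u1}
  [2] b ⇒ {u2}
  P completes σ.
Trace ⟨db⟩ through Q, begin at {v0}:
  [1] d ⇒ {v1}
  [2] b ⇒ ∅  — Q cannot continue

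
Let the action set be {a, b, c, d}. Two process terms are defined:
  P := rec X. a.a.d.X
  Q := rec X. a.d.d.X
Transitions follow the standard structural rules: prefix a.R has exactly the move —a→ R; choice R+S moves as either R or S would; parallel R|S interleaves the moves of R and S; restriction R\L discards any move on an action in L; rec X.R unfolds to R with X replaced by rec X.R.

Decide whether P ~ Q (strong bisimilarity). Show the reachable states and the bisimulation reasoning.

P's transition system — 3 states:
  m0 = rec X. a.a.d.X has moves —a→ m1
  m1 = a.d.(rec X. a.a.d.X) has moves —a→ m2
  m2 = d.(rec X. a.a.d.X) has moves —d→ m0
Q's transition system — 3 states:
  n0 = rec X. a.d.d.X has moves —a→ n1
  n1 = d.d.(rec X. a.d.d.X) has moves —d→ n2
  n2 = d.(rec X. a.d.d.X) has moves —d→ n0
Partition-refinement fixed point:
  B0 = {m0}
  B1 = {m1}
  B2 = {m2}
  B3 = {n0}
  B4 = {n1}
  B5 = {n2}
m0 ∈ B0, n0 ∈ B3 → different blocks

P ≁ Q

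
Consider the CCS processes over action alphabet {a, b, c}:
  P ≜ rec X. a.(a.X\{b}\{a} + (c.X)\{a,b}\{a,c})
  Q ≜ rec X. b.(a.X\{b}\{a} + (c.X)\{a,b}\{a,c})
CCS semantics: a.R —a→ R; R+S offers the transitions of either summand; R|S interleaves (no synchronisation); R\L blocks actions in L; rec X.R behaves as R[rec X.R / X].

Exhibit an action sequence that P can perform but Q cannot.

LTS(P): 3 reachable states
  s0 = rec X. a.(a.X\{b}\{a} + (c.X)\{a,b}\{a,c}) ⊢ =a=> s1
  s1 = a.(rec X. a.(a.X\{b}\{a} + (c.X)\{a,b}\{a,c}))\{b}\{a} + (c.(rec X. a.(a.X\{b}\{a} + (c.X)\{a,b}\{a,c})))\{a,b}\{a,c} ⊢ =a=> s2
  s2 = (rec X. a.(a.X\{b}\{a} + (c.X)\{a,b}\{a,c}))\{b}\{a} ⊢ deadlocked
LTS(Q): 3 reachable states
  t0 = rec X. b.(a.X\{b}\{a} + (c.X)\{a,b}\{a,c}) ⊢ =b=> t1
  t1 = a.(rec X. b.(a.X\{b}\{a} + (c.X)\{a,b}\{a,c}))\{b}\{a} + (c.(rec X. b.(a.X\{b}\{a} + (c.X)\{a,b}\{a,c})))\{a,b}\{a,c} ⊢ =a=> t2
  t2 = (rec X. b.(a.X\{b}\{a} + (c.X)\{a,b}\{a,c}))\{b}\{a} ⊢ deadlocked
Executing a from P (initial set {s0}):
  step 1 (a): {s1}
  — P admits the full trace.
Executing a from Q (initial set {t0}):
  step 1 (a): no successor for Q

a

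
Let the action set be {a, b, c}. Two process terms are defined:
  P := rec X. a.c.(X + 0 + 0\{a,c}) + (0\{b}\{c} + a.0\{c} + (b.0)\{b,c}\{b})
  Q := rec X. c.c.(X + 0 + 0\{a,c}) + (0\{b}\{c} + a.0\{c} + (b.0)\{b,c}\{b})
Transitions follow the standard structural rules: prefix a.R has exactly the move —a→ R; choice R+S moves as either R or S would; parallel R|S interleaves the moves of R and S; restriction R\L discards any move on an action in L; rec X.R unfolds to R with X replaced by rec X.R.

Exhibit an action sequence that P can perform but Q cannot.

P's transition system — 4 states:
  p0 = rec X. a.c.(X + 0 + 0\{a,c}) + (0\{b}\{c} + a.0\{c} + (b.0)\{b,c}\{b}) ⊢ --a--▸ p1, --a--▸ p2
  p1 = 0\{c} ⊢ ∅
  p2 = c.((rec X. a.c.(X + 0 + 0\{a,c}) + (0\{b}\{c} + a.0\{c} + (b.0)\{b,c}\{b})) + 0 + 0\{a,c}) ⊢ --c--▸ p3
  p3 = (rec X. a.c.(X + 0 + 0\{a,c}) + (0\{b}\{c} + a.0\{c} + (b.0)\{b,c}\{b})) + 0 + 0\{a,c} ⊢ --a--▸ p1, --a--▸ p2
Q's transition system — 4 states:
  q0 = rec X. c.c.(X + 0 + 0\{a,c}) + (0\{b}\{c} + a.0\{c} + (b.0)\{b,c}\{b}) ⊢ --a--▸ q1, --c--▸ q2
  q1 = 0\{c} ⊢ ∅
  q2 = c.((rec X. c.c.(X + 0 + 0\{a,c}) + (0\{b}\{c} + a.0\{c} + (b.0)\{b,c}\{b})) + 0 + 0\{a,c}) ⊢ --c--▸ q3
  q3 = (rec X. c.c.(X + 0 + 0\{a,c}) + (0\{b}\{c} + a.0\{c} + (b.0)\{b,c}\{b})) + 0 + 0\{a,c} ⊢ --a--▸ q1, --c--▸ q2
Run σ = ⟨ac⟩ on P: start {p0}
  [1] a ⇒ {p1, p2}
  [2] c ⇒ {p3}
  ✓ P
Run σ = ⟨ac⟩ on Q: start {q0}
  [1] a ⇒ {q1}
  [2] c ⇒ no successor for Q

ac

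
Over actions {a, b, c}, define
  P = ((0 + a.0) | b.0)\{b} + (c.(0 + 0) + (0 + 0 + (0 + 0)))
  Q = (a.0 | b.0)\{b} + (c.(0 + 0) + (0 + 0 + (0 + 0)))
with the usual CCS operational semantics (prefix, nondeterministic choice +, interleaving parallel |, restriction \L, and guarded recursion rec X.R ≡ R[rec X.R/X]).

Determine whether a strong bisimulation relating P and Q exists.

LTS(P): 3 reachable states
  p0 = ((0 + a.0) | b.0)\{b} + (c.(0 + 0) + (0 + 0 + (0 + 0))) has moves —a→ p1, —c→ p2
  p1 = (0 | b.0)\{b} has moves ∅
  p2 = 0 + 0 has moves ∅
LTS(Q): 3 reachable states
  q0 = (a.0 | b.0)\{b} + (c.(0 + 0) + (0 + 0 + (0 + 0))) has moves —a→ q1, —c→ q2
  q1 = (0 | b.0)\{b} has moves ∅
  q2 = 0 + 0 has moves ∅
Coarsest stable partition (strong bisimilarity classes):
  B0 = {p0, q0}
  B1 = {p1, p2, q1, q2}
p0 ∈ B0, q0 ∈ B0 → same block

bisimilar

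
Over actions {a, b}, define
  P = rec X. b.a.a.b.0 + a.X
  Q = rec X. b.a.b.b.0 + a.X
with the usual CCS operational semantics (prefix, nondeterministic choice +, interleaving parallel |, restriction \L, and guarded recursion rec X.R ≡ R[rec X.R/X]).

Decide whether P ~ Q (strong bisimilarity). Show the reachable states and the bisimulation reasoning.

P ≁ Q

Reachable graph of P (5 states):
  s0 = rec X. b.a.a.b.0 + a.X → —a→ s0, —b→ s1
  s1 = a.a.b.0 → —a→ s2
  s2 = a.b.0 → —a→ s3
  s3 = b.0 → —b→ s4
  s4 = 0 → stopped
Reachable graph of Q (5 states):
  t0 = rec X. b.a.b.b.0 + a.X → —a→ t0, —b→ t1
  t1 = a.b.b.0 → —a→ t2
  t2 = b.b.0 → —b→ t3
  t3 = b.0 → —b→ t4
  t4 = 0 → stopped
Coarsest stable partition (strong bisimilarity classes):
  B0 = {s0}
  B1 = {s1}
  B2 = {s2}
  B3 = {s3, t3}
  B4 = {s4, t4}
  B5 = {t0}
  B6 = {t1}
  B7 = {t2}
s0 ∈ B0, t0 ∈ B5 → different blocks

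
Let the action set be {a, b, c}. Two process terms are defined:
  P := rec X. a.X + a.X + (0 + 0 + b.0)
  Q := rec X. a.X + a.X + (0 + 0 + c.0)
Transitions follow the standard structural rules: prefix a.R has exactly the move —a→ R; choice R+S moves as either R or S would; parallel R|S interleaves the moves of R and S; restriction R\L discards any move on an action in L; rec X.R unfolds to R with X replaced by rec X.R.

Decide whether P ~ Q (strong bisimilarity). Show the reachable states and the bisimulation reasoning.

LTS(P): 2 reachable states
  s0 = rec X. a.X + a.X + (0 + 0 + b.0) | —a→ s0, —b→ s1
  s1 = 0 | (no moves)
LTS(Q): 2 reachable states
  t0 = rec X. a.X + a.X + (0 + 0 + c.0) | —a→ t0, —c→ t1
  t1 = 0 | (no moves)
Coarsest stable partition (strong bisimilarity classes):
  B0 = {s0}
  B1 = {s1, t1}
  B2 = {t0}
s0 ∈ B0, t0 ∈ B2 → different blocks

not bisimilar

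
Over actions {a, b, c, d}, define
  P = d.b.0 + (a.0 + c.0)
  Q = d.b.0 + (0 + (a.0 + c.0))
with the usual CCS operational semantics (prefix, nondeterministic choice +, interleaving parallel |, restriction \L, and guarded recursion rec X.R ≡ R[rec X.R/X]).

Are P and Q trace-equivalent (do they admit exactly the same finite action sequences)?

P's transition system — 3 states:
  m0 = d.b.0 + (a.0 + c.0) has moves ··a··> m1, ··c··> m1, ··d··> m2
  m1 = 0 has moves (no moves)
  m2 = b.0 has moves ··b··> m1
Q's transition system — 3 states:
  n0 = d.b.0 + (0 + (a.0 + c.0)) has moves ··a··> n1, ··c··> n1, ··d··> n2
  n1 = 0 has moves (no moves)
  n2 = b.0 has moves ··b··> n1
Coarsest stable partition (strong bisimilarity classes):
  B0 = {m0, n0}
  B1 = {m1, n1}
  B2 = {m2, n2}
m0 ∈ B0, n0 ∈ B0 → same block
Bisimilar ⇒ trace-equivalent.

YES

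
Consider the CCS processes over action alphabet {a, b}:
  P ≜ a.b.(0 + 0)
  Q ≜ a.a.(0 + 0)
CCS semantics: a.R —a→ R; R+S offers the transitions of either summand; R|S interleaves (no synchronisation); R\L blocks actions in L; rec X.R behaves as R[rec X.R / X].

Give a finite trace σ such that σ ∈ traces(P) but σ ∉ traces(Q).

P's transition system — 3 states:
  m0 = a.b.(0 + 0) ⊢ —a→ m1
  m1 = b.(0 + 0) ⊢ —b→ m2
  m2 = 0 + 0 ⊢ stopped
Q's transition system — 3 states:
  n0 = a.a.(0 + 0) ⊢ —a→ n1
  n1 = a.(0 + 0) ⊢ —a→ n2
  n2 = 0 + 0 ⊢ stopped
Run σ = ⟨ab⟩ on P: start {m0}
  [1] a ⇒ {m1}
  [2] b ⇒ {m2}
  P completes σ.
Run σ = ⟨ab⟩ on Q: start {n0}
  [1] a ⇒ {n1}
  [2] b ⇒ ∅  — Q cannot continue

ab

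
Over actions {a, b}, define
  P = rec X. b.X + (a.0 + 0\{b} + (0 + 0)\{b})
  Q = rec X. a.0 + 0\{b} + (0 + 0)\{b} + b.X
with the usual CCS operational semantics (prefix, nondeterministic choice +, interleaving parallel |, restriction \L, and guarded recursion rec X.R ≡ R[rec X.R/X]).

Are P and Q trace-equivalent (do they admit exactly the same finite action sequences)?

traces(P) = traces(Q)

LTS(P): 2 reachable states
  u0 = rec X. b.X + (a.0 + 0\{b} + (0 + 0)\{b}) ⊢ —a→ u1, —b→ u0
  u1 = 0 ⊢ deadlocked
LTS(Q): 2 reachable states
  v0 = rec X. a.0 + 0\{b} + (0 + 0)\{b} + b.X ⊢ —a→ v1, —b→ v0
  v1 = 0 ⊢ deadlocked
Coarsest stable partition (strong bisimilarity classes):
  B0 = {u0, v0}
  B1 = {u1, v1}
u0 ∈ B0, v0 ∈ B0 → same block
Bisimilar ⇒ trace-equivalent.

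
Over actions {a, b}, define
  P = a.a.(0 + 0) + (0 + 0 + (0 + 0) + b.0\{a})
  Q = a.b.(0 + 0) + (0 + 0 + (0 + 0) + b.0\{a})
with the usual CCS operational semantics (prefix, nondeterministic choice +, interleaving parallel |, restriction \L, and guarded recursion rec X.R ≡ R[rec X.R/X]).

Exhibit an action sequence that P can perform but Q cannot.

LTS(P): 4 reachable states
  p0 = a.a.(0 + 0) + (0 + 0 + (0 + 0) + b.0\{a}) ⊢ ··a··> p1, ··b··> p2
  p1 = a.(0 + 0) ⊢ ··a··> p3
  p2 = 0\{a} ⊢ ∅
  p3 = 0 + 0 ⊢ ∅
LTS(Q): 4 reachable states
  q0 = a.b.(0 + 0) + (0 + 0 + (0 + 0) + b.0\{a}) ⊢ ··a··> q1, ··b··> q2
  q1 = b.(0 + 0) ⊢ ··b··> q3
  q2 = 0\{a} ⊢ ∅
  q3 = 0 + 0 ⊢ ∅
Executing aa from P (initial set {p0}):
  step 1 (a): {p1}
  step 2 (a): {p3}
  ✓ P
Executing aa from Q (initial set {q0}):
  step 1 (a): {q1}
  step 2 (a): ∅  — Q cannot continue

aa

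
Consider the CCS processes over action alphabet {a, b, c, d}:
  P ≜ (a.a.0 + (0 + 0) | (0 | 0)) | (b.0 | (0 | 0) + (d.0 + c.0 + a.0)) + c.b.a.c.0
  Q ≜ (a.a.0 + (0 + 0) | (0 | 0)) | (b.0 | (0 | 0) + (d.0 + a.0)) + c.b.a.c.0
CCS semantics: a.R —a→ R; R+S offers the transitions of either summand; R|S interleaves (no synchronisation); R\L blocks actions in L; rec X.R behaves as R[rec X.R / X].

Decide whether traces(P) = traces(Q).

Reachable graph of P (13 states):
  s0 = (a.a.0 + (0 + 0) | (0 | 0)) | (b.0 | (0 | 0) + (d.0 + c.0 + a.0)) + c.b.a.c.0 ⊢ -a-> s1, -a-> s2, -b-> s3, -c-> s1, -c-> s4, -d-> s1
  s1 = (a.a.0 + (0 + 0) | (0 | 0)) | 0 ⊢ -a-> s5
  s2 = a.0 | (b.0 | (0 | 0) + (d.0 + c.0 + a.0)) ⊢ -a-> s5, -a-> s6, -b-> s7, -c-> s5, -d-> s5
  s3 = (a.a.0 + (0 + 0) | (0 | 0)) | (0 | (0 | 0)) ⊢ -a-> s7
  s4 = b.a.c.0 ⊢ -b-> s8
  s5 = a.0 | 0 ⊢ -a-> s9
  s6 = 0 | (b.0 | (0 | 0) + (d.0 + c.0 + a.0)) ⊢ -a-> s9, -b-> s10, -c-> s9, -d-> s9
  s7 = a.0 | (0 | (0 | 0)) ⊢ -a-> s10
  s8 = a.c.0 ⊢ -a-> s11
  s9 = 0 | 0 ⊢ stopped
  s10 = 0 | (0 | (0 | 0)) ⊢ stopped
  s11 = c.0 ⊢ -c-> s12
  s12 = 0 ⊢ stopped
Reachable graph of Q (13 states):
  t0 = (a.a.0 + (0 + 0) | (0 | 0)) | (b.0 | (0 | 0) + (d.0 + a.0)) + c.b.a.c.0 ⊢ -a-> t1, -a-> t2, -b-> t3, -c-> t4, -d-> t1
  t1 = (a.a.0 + (0 + 0) | (0 | 0)) | 0 ⊢ -a-> t5
  t2 = a.0 | (b.0 | (0 | 0) + (d.0 + a.0)) ⊢ -a-> t5, -a-> t6, -b-> t7, -d-> t5
  t3 = (a.a.0 + (0 + 0) | (0 | 0)) | (0 | (0 | 0)) ⊢ -a-> t7
  t4 = b.a.c.0 ⊢ -b-> t8
  t5 = a.0 | 0 ⊢ -a-> t9
  t6 = 0 | (b.0 | (0 | 0) + (d.0 + a.0)) ⊢ -a-> t9, -b-> t10, -d-> t9
  t7 = a.0 | (0 | (0 | 0)) ⊢ -a-> t10
  t8 = a.c.0 ⊢ -a-> t11
  t9 = 0 | 0 ⊢ stopped
  t10 = 0 | (0 | (0 | 0)) ⊢ stopped
  t11 = c.0 ⊢ -c-> t12
  t12 = 0 ⊢ stopped
Trace ⟨ac⟩ through P, begin at {s0}:
  after a @ step 1: {s1, s2}
  after c @ step 2: {s5}
  — P admits the full trace.
Trace ⟨ac⟩ through Q, begin at {t0}:
  after a @ step 1: {t1, t2}
  after c @ step 2: ∅  — Q cannot continue

trace-distinct — witness ⟨ac⟩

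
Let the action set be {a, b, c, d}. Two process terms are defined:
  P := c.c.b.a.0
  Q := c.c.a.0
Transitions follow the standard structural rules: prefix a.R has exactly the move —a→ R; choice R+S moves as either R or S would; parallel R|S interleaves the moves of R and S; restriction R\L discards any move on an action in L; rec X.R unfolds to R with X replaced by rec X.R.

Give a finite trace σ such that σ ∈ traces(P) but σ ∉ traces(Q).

Reachable graph of P (5 states):
  s0 = c.c.b.a.0 has moves —c→ s1
  s1 = c.b.a.0 has moves —c→ s2
  s2 = b.a.0 has moves —b→ s3
  s3 = a.0 has moves —a→ s4
  s4 = 0 has moves ·
Reachable graph of Q (4 states):
  t0 = c.c.a.0 has moves —c→ t1
  t1 = c.a.0 has moves —c→ t2
  t2 = a.0 has moves —a→ t3
  t3 = 0 has moves ·
Trace ⟨ccb⟩ through P, begin at {s0}:
  step 1 (c): {s1}
  step 2 (c): {s2}
  step 3 (b): {s3}
  ✓ P
Trace ⟨ccb⟩ through Q, begin at {t0}:
  step 1 (c): {t1}
  step 2 (c): {t2}
  step 3 (b): ∅ (Q stuck)

ccb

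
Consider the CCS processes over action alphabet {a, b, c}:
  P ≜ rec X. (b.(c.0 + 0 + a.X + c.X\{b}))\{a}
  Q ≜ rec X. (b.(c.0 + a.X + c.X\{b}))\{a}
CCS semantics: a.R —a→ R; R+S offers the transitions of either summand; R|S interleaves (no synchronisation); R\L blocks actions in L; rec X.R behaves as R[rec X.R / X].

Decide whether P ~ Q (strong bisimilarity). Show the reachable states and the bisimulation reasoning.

P's transition system — 4 states:
  s0 = rec X. (b.(c.0 + 0 + a.X + c.X\{b}))\{a} has moves =b=> s1
  s1 = (c.0 + 0 + a.(rec X. (b.(c.0 + 0 + a.X + c.X\{b}))\{a}) + c.(rec X. (b.(c.0 + 0 + a.X + c.X\{b}))\{a})\{b})\{a} has moves =c=> s2, =c=> s3
  s2 = (rec X. (b.(c.0 + 0 + a.X + c.X\{b}))\{a})\{b}\{a} has moves (no moves)
  s3 = 0\{a} has moves (no moves)
Q's transition system — 4 states:
  t0 = rec X. (b.(c.0 + a.X + c.X\{b}))\{a} has moves =b=> t1
  t1 = (c.0 + a.(rec X. (b.(c.0 + a.X + c.X\{b}))\{a}) + c.(rec X. (b.(c.0 + a.X + c.X\{b}))\{a})\{b})\{a} has moves =c=> t2, =c=> t3
  t2 = (rec X. (b.(c.0 + a.X + c.X\{b}))\{a})\{b}\{a} has moves (no moves)
  t3 = 0\{a} has moves (no moves)
Partition-refinement fixed point:
  B0 = {s0, t0}
  B1 = {s1, t1}
  B2 = {s2, s3, t2, t3}
s0 ∈ B0, t0 ∈ B0 → same block

YES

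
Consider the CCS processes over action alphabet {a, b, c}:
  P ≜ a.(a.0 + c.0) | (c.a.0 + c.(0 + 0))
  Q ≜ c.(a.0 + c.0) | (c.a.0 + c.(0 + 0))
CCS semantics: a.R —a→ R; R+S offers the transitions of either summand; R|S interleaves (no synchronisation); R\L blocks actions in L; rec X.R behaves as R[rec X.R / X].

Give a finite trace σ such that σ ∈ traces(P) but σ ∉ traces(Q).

a

Reachable graph of P (12 states):
  m0 = a.(a.0 + c.0) | (c.a.0 + c.(0 + 0)) has moves --a--▸ m1, --c--▸ m2, --c--▸ m3
  m1 = (a.0 + c.0) | (c.a.0 + c.(0 + 0)) has moves --a--▸ m4, --c--▸ m4, --c--▸ m5, --c--▸ m6
  m2 = a.(a.0 + c.0) | (0 + 0) has moves --a--▸ m5
  m3 = a.(a.0 + c.0) | a.0 has moves --a--▸ m6, --a--▸ m7
  m4 = 0 | (c.a.0 + c.(0 + 0)) has moves --c--▸ m8, --c--▸ m9
  m5 = (a.0 + c.0) | (0 + 0) has moves --a--▸ m8, --c--▸ m8
  m6 = (a.0 + c.0) | a.0 has moves --a--▸ m10, --a--▸ m9, --c--▸ m9
  m7 = a.(a.0 + c.0) | 0 has moves --a--▸ m10
  m8 = 0 | (0 + 0) has moves (no moves)
  m9 = 0 | a.0 has moves --a--▸ m11
  m10 = (a.0 + c.0) | 0 has moves --a--▸ m11, --c--▸ m11
  m11 = 0 | 0 has moves (no moves)
Reachable graph of Q (12 states):
  n0 = c.(a.0 + c.0) | (c.a.0 + c.(0 + 0)) has moves --c--▸ n1, --c--▸ n2, --c--▸ n3
  n1 = (a.0 + c.0) | (c.a.0 + c.(0 + 0)) has moves --a--▸ n4, --c--▸ n4, --c--▸ n5, --c--▸ n6
  n2 = c.(a.0 + c.0) | (0 + 0) has moves --c--▸ n5
  n3 = c.(a.0 + c.0) | a.0 has moves --a--▸ n7, --c--▸ n6
  n4 = 0 | (c.a.0 + c.(0 + 0)) has moves --c--▸ n8, --c--▸ n9
  n5 = (a.0 + c.0) | (0 + 0) has moves --a--▸ n8, --c--▸ n8
  n6 = (a.0 + c.0) | a.0 has moves --a--▸ n10, --a--▸ n9, --c--▸ n9
  n7 = c.(a.0 + c.0) | 0 has moves --c--▸ n10
  n8 = 0 | (0 + 0) has moves (no moves)
  n9 = 0 | a.0 has moves --a--▸ n11
  n10 = (a.0 + c.0) | 0 has moves --a--▸ n11, --c--▸ n11
  n11 = 0 | 0 has moves (no moves)
Run σ = ⟨a⟩ on P: start {m0}
  [1] a ⇒ {m1}
  P completes σ.
Run σ = ⟨a⟩ on Q: start {n0}
  [1] a ⇒ no successor for Q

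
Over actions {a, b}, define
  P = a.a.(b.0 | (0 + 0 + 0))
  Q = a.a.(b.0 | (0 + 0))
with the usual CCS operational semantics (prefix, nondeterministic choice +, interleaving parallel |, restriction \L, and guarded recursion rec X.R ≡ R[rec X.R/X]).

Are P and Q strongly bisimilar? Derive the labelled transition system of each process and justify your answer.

P ~ Q

Reachable graph of P (4 states):
  p0 = a.a.(b.0 | (0 + 0 + 0)) ⊢ =a=> p1
  p1 = a.(b.0 | (0 + 0 + 0)) ⊢ =a=> p2
  p2 = b.0 | (0 + 0 + 0) ⊢ =b=> p3
  p3 = 0 | (0 + 0 + 0) ⊢ deadlocked
Reachable graph of Q (4 states):
  q0 = a.a.(b.0 | (0 + 0)) ⊢ =a=> q1
  q1 = a.(b.0 | (0 + 0)) ⊢ =a=> q2
  q2 = b.0 | (0 + 0) ⊢ =b=> q3
  q3 = 0 | (0 + 0) ⊢ deadlocked
Partition-refinement fixed point:
  B0 = {p0, q0}
  B1 = {p1, q1}
  B2 = {p2, q2}
  B3 = {p3, q3}
p0 ∈ B0, q0 ∈ B0 → same block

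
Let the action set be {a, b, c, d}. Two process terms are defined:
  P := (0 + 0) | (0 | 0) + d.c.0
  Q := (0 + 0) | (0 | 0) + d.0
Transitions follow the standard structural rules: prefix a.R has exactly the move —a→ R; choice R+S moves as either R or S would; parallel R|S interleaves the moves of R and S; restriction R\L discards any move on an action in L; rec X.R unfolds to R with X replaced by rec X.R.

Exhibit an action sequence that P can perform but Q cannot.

dc

Reachable graph of P (3 states):
  m0 = (0 + 0) | (0 | 0) + d.c.0 | ··d··> m1
  m1 = c.0 | ··c··> m2
  m2 = 0 | deadlocked
Reachable graph of Q (2 states):
  n0 = (0 + 0) | (0 | 0) + d.0 | ··d··> n1
  n1 = 0 | deadlocked
Executing dc from P (initial set {m0}):
  [1] d ⇒ {m1}
  [2] c ⇒ {m2}
  — P admits the full trace.
Executing dc from Q (initial set {n0}):
  [1] d ⇒ {n1}
  [2] c ⇒ ∅ (Q stuck)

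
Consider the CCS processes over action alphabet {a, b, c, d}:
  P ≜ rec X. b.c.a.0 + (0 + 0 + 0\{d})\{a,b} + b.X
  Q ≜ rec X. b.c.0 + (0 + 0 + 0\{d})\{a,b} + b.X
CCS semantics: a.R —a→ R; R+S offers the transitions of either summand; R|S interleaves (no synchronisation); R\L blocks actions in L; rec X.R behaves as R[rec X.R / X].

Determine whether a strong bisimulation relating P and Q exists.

Reachable graph of P (4 states):
  m0 = rec X. b.c.a.0 + (0 + 0 + 0\{d})\{a,b} + b.X | —b→ m0, —b→ m1
  m1 = c.a.0 | —c→ m2
  m2 = a.0 | —a→ m3
  m3 = 0 | deadlocked
Reachable graph of Q (3 states):
  n0 = rec X. b.c.0 + (0 + 0 + 0\{d})\{a,b} + b.X | —b→ n0, —b→ n1
  n1 = c.0 | —c→ n2
  n2 = 0 | deadlocked
Partition-refinement fixed point:
  B0 = {m0}
  B1 = {m1}
  B2 = {m2}
  B3 = {m3, n2}
  B4 = {n0}
  B5 = {n1}
m0 ∈ B0, n0 ∈ B4 → different blocks

not bisimilar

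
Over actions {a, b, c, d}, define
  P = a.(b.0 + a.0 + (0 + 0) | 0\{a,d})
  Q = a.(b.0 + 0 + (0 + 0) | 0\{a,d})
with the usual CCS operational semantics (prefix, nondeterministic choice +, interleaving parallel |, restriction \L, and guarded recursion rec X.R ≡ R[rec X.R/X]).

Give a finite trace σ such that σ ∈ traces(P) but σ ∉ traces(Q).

aa

LTS(P): 3 reachable states
  m0 = a.(b.0 + a.0 + (0 + 0) | 0\{a,d}) ⊢ =a=> m1
  m1 = b.0 + a.0 + (0 + 0) | 0\{a,d} ⊢ =a=> m2, =b=> m2
  m2 = 0 ⊢ stopped
LTS(Q): 3 reachable states
  n0 = a.(b.0 + 0 + (0 + 0) | 0\{a,d}) ⊢ =a=> n1
  n1 = b.0 + 0 + (0 + 0) | 0\{a,d} ⊢ =b=> n2
  n2 = 0 ⊢ stopped
Trace ⟨aa⟩ through P, begin at {m0}:
  [1] a ⇒ {m1}
  [2] a ⇒ {m2}
  P completes σ.
Trace ⟨aa⟩ through Q, begin at {n0}:
  [1] a ⇒ {n1}
  [2] a ⇒ no successor for Q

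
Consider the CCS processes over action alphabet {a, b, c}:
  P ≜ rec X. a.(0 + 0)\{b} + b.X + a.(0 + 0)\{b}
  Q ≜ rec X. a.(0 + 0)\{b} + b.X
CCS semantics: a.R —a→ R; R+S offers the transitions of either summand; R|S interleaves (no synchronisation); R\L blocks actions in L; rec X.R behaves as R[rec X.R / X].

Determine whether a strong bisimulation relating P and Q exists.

YES

P's transition system — 2 states:
  s0 = rec X. a.(0 + 0)\{b} + b.X + a.(0 + 0)\{b} | ··a··> s1, ··b··> s0
  s1 = (0 + 0)\{b} | stopped
Q's transition system — 2 states:
  t0 = rec X. a.(0 + 0)\{b} + b.X | ··a··> t1, ··b··> t0
  t1 = (0 + 0)\{b} | stopped
Partition-refinement fixed point:
  B0 = {s0, t0}
  B1 = {s1, t1}
s0 ∈ B0, t0 ∈ B0 → same block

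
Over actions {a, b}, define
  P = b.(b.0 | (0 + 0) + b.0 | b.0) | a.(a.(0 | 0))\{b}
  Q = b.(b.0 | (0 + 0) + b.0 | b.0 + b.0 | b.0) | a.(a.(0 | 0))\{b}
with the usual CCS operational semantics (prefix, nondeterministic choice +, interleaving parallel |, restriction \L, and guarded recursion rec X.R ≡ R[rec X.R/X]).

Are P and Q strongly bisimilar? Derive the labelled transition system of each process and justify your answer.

LTS(P): 18 reachable states
  s0 = b.(b.0 | (0 + 0) + b.0 | b.0) | a.(a.(0 | 0))\{b} | ··a··> s1, ··b··> s2
  s1 = b.(b.0 | (0 + 0) + b.0 | b.0) | (a.(0 | 0))\{b} | ··a··> s3, ··b··> s4
  s2 = (b.0 | (0 + 0) + b.0 | b.0) | a.(a.(0 | 0))\{b} | ··a··> s4, ··b··> s5, ··b··> s6, ··b··> s7
  s3 = b.(b.0 | (0 + 0) + b.0 | b.0) | (0 | 0)\{b} | ··b··> s8
  s4 = (b.0 | (0 + 0) + b.0 | b.0) | (a.(0 | 0))\{b} | ··a··> s8, ··b··> s10, ··b··> s11, ··b··> s9
  s5 = 0 | (0 + 0) | a.(a.(0 | 0))\{b} | ··a··> s9
  s6 = 0 | b.0 | a.(a.(0 | 0))\{b} | ··a··> s10, ··b··> s12
  s7 = b.0 | 0 | a.(a.(0 | 0))\{b} | ··a··> s11, ··b··> s12
  s8 = (b.0 | (0 + 0) + b.0 | b.0) | (0 | 0)\{b} | ··b··> s13, ··b··> s14, ··b··> s15
  s9 = 0 | (0 + 0) | (a.(0 | 0))\{b} | ··a··> s13
  s10 = 0 | b.0 | (a.(0 | 0))\{b} | ··a··> s14, ··b··> s16
  s11 = b.0 | 0 | (a.(0 | 0))\{b} | ··a··> s15, ··b··> s16
  s12 = 0 | 0 | a.(a.(0 | 0))\{b} | ··a··> s16
  s13 = 0 | (0 + 0) | (0 | 0)\{b} | stopped
  s14 = 0 | b.0 | (0 | 0)\{b} | ··b··> s17
  s15 = b.0 | 0 | (0 | 0)\{b} | ··b··> s17
  s16 = 0 | 0 | (a.(0 | 0))\{b} | ··a··> s17
  s17 = 0 | 0 | (0 | 0)\{b} | stopped
LTS(Q): 18 reachable states
  t0 = b.(b.0 | (0 + 0) + b.0 | b.0 + b.0 | b.0) | a.(a.(0 | 0))\{b} | ··a··> t1, ··b··> t2
  t1 = b.(b.0 | (0 + 0) + b.0 | b.0 + b.0 | b.0) | (a.(0 | 0))\{b} | ··a··> t3, ··b··> t4
  t2 = (b.0 | (0 + 0) + b.0 | b.0 + b.0 | b.0) | a.(a.(0 | 0))\{b} | ··a··> t4, ··b··> t5, ··b··> t6, ··b··> t7
  t3 = b.(b.0 | (0 + 0) + b.0 | b.0 + b.0 | b.0) | (0 | 0)\{b} | ··b··> t8
  t4 = (b.0 | (0 + 0) + b.0 | b.0 + b.0 | b.0) | (a.(0 | 0))\{b} | ··a··> t8, ··b··> t10, ··b··> t11, ··b··> t9
  t5 = 0 | (0 + 0) | a.(a.(0 | 0))\{b} | ··a··> t9
  t6 = 0 | b.0 | a.(a.(0 | 0))\{b} | ··a··> t10, ··b··> t12
  t7 = b.0 | 0 | a.(a.(0 | 0))\{b} | ··a··> t11, ··b··> t12
  t8 = (b.0 | (0 + 0) + b.0 | b.0 + b.0 | b.0) | (0 | 0)\{b} | ··b··> t13, ··b··> t14, ··b··> t15
  t9 = 0 | (0 + 0) | (a.(0 | 0))\{b} | ··a··> t13
  t10 = 0 | b.0 | (a.(0 | 0))\{b} | ··a··> t14, ··b··> t16
  t11 = b.0 | 0 | (a.(0 | 0))\{b} | ··a··> t15, ··b··> t16
  t12 = 0 | 0 | a.(a.(0 | 0))\{b} | ··a··> t16
  t13 = 0 | (0 + 0) | (0 | 0)\{b} | stopped
  t14 = 0 | b.0 | (0 | 0)\{b} | ··b··> t17
  t15 = b.0 | 0 | (0 | 0)\{b} | ··b··> t17
  t16 = 0 | 0 | (a.(0 | 0))\{b} | ··a··> t17
  t17 = 0 | 0 | (0 | 0)\{b} | stopped
Partition-refinement fixed point:
  B0 = {s0, t0}
  B1 = {s2, t2}
  B2 = {s12, s5, t12, t5}
  B3 = {s16, s9, t16, t9}
  B4 = {s13, s17, t13, t17}
  B5 = {s6, s7, t6, t7}
  B6 = {s10, s11, t10, t11}
  B7 = {s14, s15, t14, t15}
  B8 = {s4, t4}
  B9 = {s8, t8}
  B10 = {s1, t1}
  B11 = {s3, t3}
s0 ∈ B0, t0 ∈ B0 → same block

P ~ Q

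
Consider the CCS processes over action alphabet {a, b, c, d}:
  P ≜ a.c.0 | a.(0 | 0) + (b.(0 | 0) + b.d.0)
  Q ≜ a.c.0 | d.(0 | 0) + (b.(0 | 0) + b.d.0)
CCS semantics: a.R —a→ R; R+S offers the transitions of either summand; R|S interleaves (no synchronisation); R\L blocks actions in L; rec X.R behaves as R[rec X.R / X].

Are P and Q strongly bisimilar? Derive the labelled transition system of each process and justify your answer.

NO

LTS(P): 9 reachable states
  p0 = a.c.0 | a.(0 | 0) + (b.(0 | 0) + b.d.0) has moves ··a··> p1, ··a··> p2, ··b··> p3, ··b··> p4
  p1 = a.c.0 | (0 | 0) has moves ··a··> p5
  p2 = c.0 | a.(0 | 0) has moves ··a··> p5, ··c··> p6
  p3 = 0 | 0 has moves deadlocked
  p4 = d.0 has moves ··d··> p7
  p5 = c.0 | (0 | 0) has moves ··c··> p8
  p6 = 0 | a.(0 | 0) has moves ··a··> p8
  p7 = 0 has moves deadlocked
  p8 = 0 | (0 | 0) has moves deadlocked
LTS(Q): 9 reachable states
  q0 = a.c.0 | d.(0 | 0) + (b.(0 | 0) + b.d.0) has moves ··a··> q1, ··b··> q2, ··b··> q3, ··d··> q4
  q1 = c.0 | d.(0 | 0) has moves ··c··> q5, ··d··> q6
  q2 = 0 | 0 has moves deadlocked
  q3 = d.0 has moves ··d··> q7
  q4 = a.c.0 | (0 | 0) has moves ··a··> q6
  q5 = 0 | d.(0 | 0) has moves ··d··> q8
  q6 = c.0 | (0 | 0) has moves ··c··> q8
  q7 = 0 has moves deadlocked
  q8 = 0 | (0 | 0) has moves deadlocked
Coarsest stable partition (strong bisimilarity classes):
  B0 = {p0}
  B1 = {p1, q4}
  B2 = {p5, q6}
  B3 = {p3, p7, p8, q2, q7, q8}
  B4 = {p4, q3, q5}
  B5 = {p2}
  B6 = {p6}
  B7 = {q0}
  B8 = {q1}
p0 ∈ B0, q0 ∈ B7 → different blocks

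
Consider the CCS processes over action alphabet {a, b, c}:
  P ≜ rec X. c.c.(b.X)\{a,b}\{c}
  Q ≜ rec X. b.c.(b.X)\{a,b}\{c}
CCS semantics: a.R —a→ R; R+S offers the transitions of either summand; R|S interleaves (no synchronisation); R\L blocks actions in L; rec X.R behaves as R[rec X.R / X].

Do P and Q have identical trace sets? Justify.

NO — witness ⟨c⟩

Reachable graph of P (3 states):
  m0 = rec X. c.c.(b.X)\{a,b}\{c} → ··c··> m1
  m1 = c.(b.(rec X. c.c.(b.X)\{a,b}\{c}))\{a,b}\{c} → ··c··> m2
  m2 = (b.(rec X. c.c.(b.X)\{a,b}\{c}))\{a,b}\{c} → ·
Reachable graph of Q (3 states):
  n0 = rec X. b.c.(b.X)\{a,b}\{c} → ··b··> n1
  n1 = c.(b.(rec X. b.c.(b.X)\{a,b}\{c}))\{a,b}\{c} → ··c··> n2
  n2 = (b.(rec X. b.c.(b.X)\{a,b}\{c}))\{a,b}\{c} → ·
Trace ⟨c⟩ through P, begin at {m0}:
  after c @ step 1: {m1}
  ✓ P
Trace ⟨c⟩ through Q, begin at {n0}:
  after c @ step 1: ∅  — Q cannot continue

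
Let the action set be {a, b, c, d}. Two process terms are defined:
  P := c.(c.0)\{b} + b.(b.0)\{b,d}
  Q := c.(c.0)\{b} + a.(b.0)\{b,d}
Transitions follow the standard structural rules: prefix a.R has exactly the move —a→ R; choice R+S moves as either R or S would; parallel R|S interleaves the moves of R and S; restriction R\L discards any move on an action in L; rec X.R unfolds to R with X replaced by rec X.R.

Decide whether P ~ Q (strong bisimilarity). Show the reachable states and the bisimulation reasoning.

NO

P's transition system — 4 states:
  u0 = c.(c.0)\{b} + b.(b.0)\{b,d} has moves --b--▸ u1, --c--▸ u2
  u1 = (b.0)\{b,d} has moves deadlocked
  u2 = (c.0)\{b} has moves --c--▸ u3
  u3 = 0\{b} has moves deadlocked
Q's transition system — 4 states:
  v0 = c.(c.0)\{b} + a.(b.0)\{b,d} has moves --a--▸ v1, --c--▸ v2
  v1 = (b.0)\{b,d} has moves deadlocked
  v2 = (c.0)\{b} has moves --c--▸ v3
  v3 = 0\{b} has moves deadlocked
Bisimilarity quotient blocks:
  B0 = {u0}
  B1 = {u2, v2}
  B2 = {u1, u3, v1, v3}
  B3 = {v0}
u0 ∈ B0, v0 ∈ B3 → different blocks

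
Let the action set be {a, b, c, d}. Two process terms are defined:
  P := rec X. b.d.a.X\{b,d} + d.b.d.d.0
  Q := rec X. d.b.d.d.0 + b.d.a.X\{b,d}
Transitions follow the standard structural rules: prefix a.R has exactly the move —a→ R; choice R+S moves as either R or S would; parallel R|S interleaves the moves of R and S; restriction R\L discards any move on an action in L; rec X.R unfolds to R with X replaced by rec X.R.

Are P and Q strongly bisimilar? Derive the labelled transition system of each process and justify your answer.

LTS(P): 8 reachable states
  u0 = rec X. b.d.a.X\{b,d} + d.b.d.d.0 → ··b··> u1, ··d··> u2
  u1 = d.a.(rec X. b.d.a.X\{b,d} + d.b.d.d.0)\{b,d} → ··d··> u3
  u2 = b.d.d.0 → ··b··> u4
  u3 = a.(rec X. b.d.a.X\{b,d} + d.b.d.d.0)\{b,d} → ··a··> u5
  u4 = d.d.0 → ··d··> u6
  u5 = (rec X. b.d.a.X\{b,d} + d.b.d.d.0)\{b,d} → ∅
  u6 = d.0 → ··d··> u7
  u7 = 0 → ∅
LTS(Q): 8 reachable states
  v0 = rec X. d.b.d.d.0 + b.d.a.X\{b,d} → ··b··> v1, ··d··> v2
  v1 = d.a.(rec X. d.b.d.d.0 + b.d.a.X\{b,d})\{b,d} → ··d··> v3
  v2 = b.d.d.0 → ··b··> v4
  v3 = a.(rec X. d.b.d.d.0 + b.d.a.X\{b,d})\{b,d} → ··a··> v5
  v4 = d.d.0 → ··d··> v6
  v5 = (rec X. d.b.d.d.0 + b.d.a.X\{b,d})\{b,d} → ∅
  v6 = d.0 → ··d··> v7
  v7 = 0 → ∅
Coarsest stable partition (strong bisimilarity classes):
  B0 = {u0, v0}
  B1 = {u1, v1}
  B2 = {u3, v3}
  B3 = {u5, u7, v5, v7}
  B4 = {u2, v2}
  B5 = {u4, v4}
  B6 = {u6, v6}
u0 ∈ B0, v0 ∈ B0 → same block

YES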